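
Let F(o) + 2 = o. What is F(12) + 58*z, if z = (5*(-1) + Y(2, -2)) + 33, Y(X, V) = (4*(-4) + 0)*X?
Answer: -222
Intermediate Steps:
F(o) = -2 + o
Y(X, V) = -16*X (Y(X, V) = (-16 + 0)*X = -16*X)
z = -4 (z = (5*(-1) - 16*2) + 33 = (-5 - 32) + 33 = -37 + 33 = -4)
F(12) + 58*z = (-2 + 12) + 58*(-4) = 10 - 232 = -222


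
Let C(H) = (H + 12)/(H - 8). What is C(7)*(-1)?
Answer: 19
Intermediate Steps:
C(H) = (12 + H)/(-8 + H)
C(7)*(-1) = ((12 + 7)/(-8 + 7))*(-1) = (19/(-1))*(-1) = -1*19*(-1) = -19*(-1) = 19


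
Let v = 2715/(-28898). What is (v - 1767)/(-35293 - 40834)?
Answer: 51065481/2199918046 ≈ 0.023212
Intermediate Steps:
v = -2715/28898 (v = 2715*(-1/28898) = -2715/28898 ≈ -0.093951)
(v - 1767)/(-35293 - 40834) = (-2715/28898 - 1767)/(-35293 - 40834) = -51065481/28898/(-76127) = -51065481/28898*(-1/76127) = 51065481/2199918046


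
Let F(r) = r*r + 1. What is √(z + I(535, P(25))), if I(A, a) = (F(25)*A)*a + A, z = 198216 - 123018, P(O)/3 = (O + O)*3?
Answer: √150785233 ≈ 12279.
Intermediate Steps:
P(O) = 18*O (P(O) = 3*((O + O)*3) = 3*((2*O)*3) = 3*(6*O) = 18*O)
F(r) = 1 + r² (F(r) = r² + 1 = 1 + r²)
z = 75198
I(A, a) = A + 626*A*a (I(A, a) = ((1 + 25²)*A)*a + A = ((1 + 625)*A)*a + A = (626*A)*a + A = 626*A*a + A = A + 626*A*a)
√(z + I(535, P(25))) = √(75198 + 535*(1 + 626*(18*25))) = √(75198 + 535*(1 + 626*450)) = √(75198 + 535*(1 + 281700)) = √(75198 + 535*281701) = √(75198 + 150710035) = √150785233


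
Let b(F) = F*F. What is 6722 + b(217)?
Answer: 53811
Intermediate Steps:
b(F) = F**2
6722 + b(217) = 6722 + 217**2 = 6722 + 47089 = 53811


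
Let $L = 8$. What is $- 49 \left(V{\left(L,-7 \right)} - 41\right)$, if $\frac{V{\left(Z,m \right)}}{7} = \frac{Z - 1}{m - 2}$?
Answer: $\frac{20482}{9} \approx 2275.8$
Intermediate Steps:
$V{\left(Z,m \right)} = \frac{7 \left(-1 + Z\right)}{-2 + m}$ ($V{\left(Z,m \right)} = 7 \frac{Z - 1}{m - 2} = 7 \frac{-1 + Z}{-2 + m} = \frac{7 \left(-1 + Z\right)}{-2 + m}$)
$- 49 \left(V{\left(L,-7 \right)} - 41\right) = - 49 \left(\frac{7 \left(-1 + 8\right)}{-2 - 7} - 41\right) = - 49 \left(7 \frac{1}{-9} \cdot 7 - 41\right) = - 49 \left(7 \left(- \frac{1}{9}\right) 7 - 41\right) = - 49 \left(- \frac{49}{9} - 41\right) = \left(-49\right) \left(- \frac{418}{9}\right) = \frac{20482}{9}$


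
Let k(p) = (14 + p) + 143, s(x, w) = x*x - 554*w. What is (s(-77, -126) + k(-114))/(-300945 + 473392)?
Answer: 75776/172447 ≈ 0.43942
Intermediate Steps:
s(x, w) = x**2 - 554*w
k(p) = 157 + p
(s(-77, -126) + k(-114))/(-300945 + 473392) = (((-77)**2 - 554*(-126)) + (157 - 114))/(-300945 + 473392) = ((5929 + 69804) + 43)/172447 = (75733 + 43)*(1/172447) = 75776*(1/172447) = 75776/172447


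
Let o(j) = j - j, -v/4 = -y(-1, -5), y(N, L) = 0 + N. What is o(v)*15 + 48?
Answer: 48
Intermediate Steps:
y(N, L) = N
v = -4 (v = -(-4)*(-1) = -4*1 = -4)
o(j) = 0
o(v)*15 + 48 = 0*15 + 48 = 0 + 48 = 48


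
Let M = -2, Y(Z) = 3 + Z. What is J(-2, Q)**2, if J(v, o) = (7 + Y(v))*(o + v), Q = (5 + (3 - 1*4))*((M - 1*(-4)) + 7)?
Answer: 73984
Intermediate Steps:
Q = 36 (Q = (5 + (3 - 1*4))*((-2 - 1*(-4)) + 7) = (5 + (3 - 4))*((-2 + 4) + 7) = (5 - 1)*(2 + 7) = 4*9 = 36)
J(v, o) = (10 + v)*(o + v) (J(v, o) = (7 + (3 + v))*(o + v) = (10 + v)*(o + v))
J(-2, Q)**2 = ((-2)**2 + 10*36 + 10*(-2) + 36*(-2))**2 = (4 + 360 - 20 - 72)**2 = 272**2 = 73984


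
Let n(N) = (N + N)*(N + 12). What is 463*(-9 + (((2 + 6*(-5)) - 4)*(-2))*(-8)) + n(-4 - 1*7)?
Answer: -241245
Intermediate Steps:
n(N) = 2*N*(12 + N) (n(N) = (2*N)*(12 + N) = 2*N*(12 + N))
463*(-9 + (((2 + 6*(-5)) - 4)*(-2))*(-8)) + n(-4 - 1*7) = 463*(-9 + (((2 + 6*(-5)) - 4)*(-2))*(-8)) + 2*(-4 - 1*7)*(12 + (-4 - 1*7)) = 463*(-9 + (((2 - 30) - 4)*(-2))*(-8)) + 2*(-4 - 7)*(12 + (-4 - 7)) = 463*(-9 + ((-28 - 4)*(-2))*(-8)) + 2*(-11)*(12 - 11) = 463*(-9 - 32*(-2)*(-8)) + 2*(-11)*1 = 463*(-9 + 64*(-8)) - 22 = 463*(-9 - 512) - 22 = 463*(-521) - 22 = -241223 - 22 = -241245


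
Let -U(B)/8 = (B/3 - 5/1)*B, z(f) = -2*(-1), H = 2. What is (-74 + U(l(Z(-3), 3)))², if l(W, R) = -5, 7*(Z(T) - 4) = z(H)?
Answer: 1044484/9 ≈ 1.1605e+5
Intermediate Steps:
z(f) = 2
Z(T) = 30/7 (Z(T) = 4 + (⅐)*2 = 4 + 2/7 = 30/7)
U(B) = -8*B*(-5 + B/3) (U(B) = -8*(B/3 - 5/1)*B = -8*(B*(⅓) - 5*1)*B = -8*(B/3 - 5)*B = -8*(-5 + B/3)*B = -8*B*(-5 + B/3))
(-74 + U(l(Z(-3), 3)))² = (-74 + (8/3)*(-5)*(15 - 1*(-5)))² = (-74 + (8/3)*(-5)*(15 + 5))² = (-74 + (8/3)*(-5)*20)² = (-74 - 800/3)² = (-1022/3)² = 1044484/9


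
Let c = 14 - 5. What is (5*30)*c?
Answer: 1350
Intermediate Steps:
c = 9
(5*30)*c = (5*30)*9 = 150*9 = 1350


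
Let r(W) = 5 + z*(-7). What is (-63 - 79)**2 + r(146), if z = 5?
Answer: 20134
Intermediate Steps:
r(W) = -30 (r(W) = 5 + 5*(-7) = 5 - 35 = -30)
(-63 - 79)**2 + r(146) = (-63 - 79)**2 - 30 = (-142)**2 - 30 = 20164 - 30 = 20134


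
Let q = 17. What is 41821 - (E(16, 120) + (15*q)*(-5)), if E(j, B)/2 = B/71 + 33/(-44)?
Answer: 6119365/142 ≈ 43094.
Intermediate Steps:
E(j, B) = -3/2 + 2*B/71 (E(j, B) = 2*(B/71 + 33/(-44)) = 2*(B*(1/71) + 33*(-1/44)) = 2*(B/71 - ¾) = 2*(-¾ + B/71) = -3/2 + 2*B/71)
41821 - (E(16, 120) + (15*q)*(-5)) = 41821 - ((-3/2 + (2/71)*120) + (15*17)*(-5)) = 41821 - ((-3/2 + 240/71) + 255*(-5)) = 41821 - (267/142 - 1275) = 41821 - 1*(-180783/142) = 41821 + 180783/142 = 6119365/142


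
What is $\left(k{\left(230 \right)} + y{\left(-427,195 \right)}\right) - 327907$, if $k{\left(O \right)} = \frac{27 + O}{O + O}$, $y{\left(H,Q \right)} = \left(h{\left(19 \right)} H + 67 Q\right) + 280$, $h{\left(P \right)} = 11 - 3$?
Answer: $- \frac{146269623}{460} \approx -3.1798 \cdot 10^{5}$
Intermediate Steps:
$h{\left(P \right)} = 8$ ($h{\left(P \right)} = 11 - 3 = 8$)
$y{\left(H,Q \right)} = 280 + 8 H + 67 Q$ ($y{\left(H,Q \right)} = \left(8 H + 67 Q\right) + 280 = 280 + 8 H + 67 Q$)
$k{\left(O \right)} = \frac{27 + O}{2 O}$
$\left(k{\left(230 \right)} + y{\left(-427,195 \right)}\right) - 327907 = \left(\frac{27 + 230}{2 \cdot 230} + \left(280 + 8 \left(-427\right) + 67 \cdot 195\right)\right) - 327907 = \left(\frac{1}{2} \cdot \frac{1}{230} \cdot 257 + \left(280 - 3416 + 13065\right)\right) - 327907 = \left(\frac{257}{460} + 9929\right) - 327907 = \frac{4567597}{460} - 327907 = - \frac{146269623}{460}$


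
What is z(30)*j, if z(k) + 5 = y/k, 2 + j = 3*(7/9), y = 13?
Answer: -137/90 ≈ -1.5222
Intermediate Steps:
j = 1/3 (j = -2 + 3*(7/9) = -2 + 7/3 = 1/3 ≈ 0.33333)
z(k) = -5 + 13/k
z(30)*j = (-5 + 13/30)*(1/3) = -137/30*1/3 = -137/90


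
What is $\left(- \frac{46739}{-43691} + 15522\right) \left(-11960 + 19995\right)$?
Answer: $\frac{5449485173435}{43691} \approx 1.2473 \cdot 10^{8}$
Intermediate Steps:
$\left(- \frac{46739}{-43691} + 15522\right) \left(-11960 + 19995\right) = \left(\left(-46739\right) \left(- \frac{1}{43691}\right) + 15522\right) 8035 = \left(\frac{46739}{43691} + 15522\right) 8035 = \frac{678218441}{43691} \cdot 8035 = \frac{5449485173435}{43691}$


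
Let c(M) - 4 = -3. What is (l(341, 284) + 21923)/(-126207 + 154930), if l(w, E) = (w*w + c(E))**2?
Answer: 13521525447/28723 ≈ 4.7076e+5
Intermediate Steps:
c(M) = 1 (c(M) = 4 - 3 = 1)
l(w, E) = (1 + w**2)**2 (l(w, E) = (w*w + 1)**2 = (w**2 + 1)**2 = (1 + w**2)**2)
(l(341, 284) + 21923)/(-126207 + 154930) = ((1 + 341**2)**2 + 21923)/(-126207 + 154930) = ((1 + 116281)**2 + 21923)/28723 = (116282**2 + 21923)*(1/28723) = (13521503524 + 21923)*(1/28723) = 13521525447*(1/28723) = 13521525447/28723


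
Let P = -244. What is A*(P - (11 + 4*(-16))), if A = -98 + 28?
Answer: 13370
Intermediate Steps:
A = -70
A*(P - (11 + 4*(-16))) = -70*(-244 - (11 + 4*(-16))) = -70*(-244 - (11 - 64)) = -70*(-244 - 1*(-53)) = -70*(-244 + 53) = -70*(-191) = 13370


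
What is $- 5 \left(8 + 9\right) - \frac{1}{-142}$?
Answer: $- \frac{12069}{142} \approx -84.993$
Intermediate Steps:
$- 5 \left(8 + 9\right) - \frac{1}{-142} = \left(-5\right) 17 - - \frac{1}{142} = -85 + \frac{1}{142} = - \frac{12069}{142}$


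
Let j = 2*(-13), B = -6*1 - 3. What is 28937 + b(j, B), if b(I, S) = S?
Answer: 28928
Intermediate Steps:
B = -9 (B = -6 - 3 = -9)
j = -26
28937 + b(j, B) = 28937 - 9 = 28928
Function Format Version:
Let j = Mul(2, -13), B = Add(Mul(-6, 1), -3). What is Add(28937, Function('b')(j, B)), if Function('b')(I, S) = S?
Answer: 28928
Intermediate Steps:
B = -9 (B = Add(-6, -3) = -9)
j = -26
Add(28937, Function('b')(j, B)) = Add(28937, -9) = 28928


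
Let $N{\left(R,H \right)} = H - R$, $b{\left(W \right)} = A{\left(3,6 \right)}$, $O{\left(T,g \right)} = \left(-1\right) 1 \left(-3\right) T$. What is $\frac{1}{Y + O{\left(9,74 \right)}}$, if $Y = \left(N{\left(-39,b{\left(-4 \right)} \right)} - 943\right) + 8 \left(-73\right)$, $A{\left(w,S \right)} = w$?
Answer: $- \frac{1}{1458} \approx -0.00068587$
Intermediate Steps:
$O{\left(T,g \right)} = 3 T$ ($O{\left(T,g \right)} = \left(-1\right) \left(-3\right) T = 3 T$)
$b{\left(W \right)} = 3$
$Y = -1485$ ($Y = \left(\left(3 - -39\right) - 943\right) + 8 \left(-73\right) = \left(\left(3 + 39\right) - 943\right) - 584 = \left(42 - 943\right) - 584 = -901 - 584 = -1485$)
$\frac{1}{Y + O{\left(9,74 \right)}} = \frac{1}{-1485 + 3 \cdot 9} = \frac{1}{-1485 + 27} = \frac{1}{-1458} = - \frac{1}{1458}$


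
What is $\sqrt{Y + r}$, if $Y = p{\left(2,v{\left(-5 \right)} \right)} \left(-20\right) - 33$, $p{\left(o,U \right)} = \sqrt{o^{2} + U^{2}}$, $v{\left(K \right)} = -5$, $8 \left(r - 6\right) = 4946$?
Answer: $\frac{\sqrt{2365 - 80 \sqrt{29}}}{2} \approx 21.99$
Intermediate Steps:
$r = \frac{2497}{4}$ ($r = 6 + \frac{1}{8} \cdot 4946 = 6 + \frac{2473}{4} = \frac{2497}{4} \approx 624.25$)
$p{\left(o,U \right)} = \sqrt{U^{2} + o^{2}}$
$Y = -33 - 20 \sqrt{29}$ ($Y = \sqrt{\left(-5\right)^{2} + 2^{2}} \left(-20\right) - 33 = \sqrt{25 + 4} \left(-20\right) - 33 = \sqrt{29} \left(-20\right) - 33 = - 20 \sqrt{29} - 33 = -33 - 20 \sqrt{29} \approx -140.7$)
$\sqrt{Y + r} = \sqrt{\left(-33 - 20 \sqrt{29}\right) + \frac{2497}{4}} = \sqrt{\frac{2365}{4} - 20 \sqrt{29}}$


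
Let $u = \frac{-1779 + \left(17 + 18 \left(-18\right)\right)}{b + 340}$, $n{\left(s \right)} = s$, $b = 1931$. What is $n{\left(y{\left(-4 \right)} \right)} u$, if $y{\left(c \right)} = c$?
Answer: $\frac{8344}{2271} \approx 3.6742$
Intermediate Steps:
$u = - \frac{2086}{2271}$ ($u = \frac{-1779 + \left(17 + 18 \left(-18\right)\right)}{1931 + 340} = \frac{-1779 + \left(17 - 324\right)}{2271} = \left(-1779 - 307\right) \frac{1}{2271} = \left(-2086\right) \frac{1}{2271} = - \frac{2086}{2271} \approx -0.91854$)
$n{\left(y{\left(-4 \right)} \right)} u = \left(-4\right) \left(- \frac{2086}{2271}\right) = \frac{8344}{2271}$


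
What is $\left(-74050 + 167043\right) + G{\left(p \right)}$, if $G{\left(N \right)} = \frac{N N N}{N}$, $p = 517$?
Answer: $360282$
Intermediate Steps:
$G{\left(N \right)} = N^{2}$ ($G{\left(N \right)} = \frac{N^{2} N}{N} = \frac{N^{3}}{N} = N^{2}$)
$\left(-74050 + 167043\right) + G{\left(p \right)} = \left(-74050 + 167043\right) + 517^{2} = 92993 + 267289 = 360282$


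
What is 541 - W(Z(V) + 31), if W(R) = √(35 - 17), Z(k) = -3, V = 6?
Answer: 541 - 3*√2 ≈ 536.76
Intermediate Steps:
W(R) = 3*√2 (W(R) = √18 = 3*√2)
541 - W(Z(V) + 31) = 541 - 3*√2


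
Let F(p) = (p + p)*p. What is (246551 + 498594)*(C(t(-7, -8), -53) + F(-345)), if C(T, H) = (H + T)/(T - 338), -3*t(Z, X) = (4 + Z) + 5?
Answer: 180219995494345/1016 ≈ 1.7738e+11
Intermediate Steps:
t(Z, X) = -3 - Z/3 (t(Z, X) = -((4 + Z) + 5)/3 = -(9 + Z)/3 = -3 - Z/3)
C(T, H) = (H + T)/(-338 + T)
F(p) = 2*p**2 (F(p) = (2*p)*p = 2*p**2)
(246551 + 498594)*(C(t(-7, -8), -53) + F(-345)) = (246551 + 498594)*((-53 + (-3 - 1/3*(-7)))/(-338 + (-3 - 1/3*(-7))) + 2*(-345)**2) = 745145*((-53 + (-3 + 7/3))/(-338 + (-3 + 7/3)) + 2*119025) = 745145*((-53 - 2/3)/(-338 - 2/3) + 238050) = 745145*(-161/3/(-1016/3) + 238050) = 745145*(-3/1016*(-161/3) + 238050) = 745145*(161/1016 + 238050) = 745145*(241858961/1016) = 180219995494345/1016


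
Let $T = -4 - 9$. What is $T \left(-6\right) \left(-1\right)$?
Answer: $-78$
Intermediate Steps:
$T = -13$
$T \left(-6\right) \left(-1\right) = \left(-13\right) \left(-6\right) \left(-1\right) = 78 \left(-1\right) = -78$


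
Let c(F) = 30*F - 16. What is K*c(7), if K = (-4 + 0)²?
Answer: 3104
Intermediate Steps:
c(F) = -16 + 30*F
K = 16 (K = (-4)² = 16)
K*c(7) = 16*(-16 + 30*7) = 16*(-16 + 210) = 16*194 = 3104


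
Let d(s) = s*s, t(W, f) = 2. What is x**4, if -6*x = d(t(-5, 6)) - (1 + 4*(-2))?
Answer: 14641/1296 ≈ 11.297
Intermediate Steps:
d(s) = s**2
x = -11/6 (x = -(2**2 - (1 + 4*(-2)))/6 = -(4 - (1 - 8))/6 = -(4 - 1*(-7))/6 = -(4 + 7)/6 = -1/6*11 = -11/6 ≈ -1.8333)
x**4 = (-11/6)**4 = 14641/1296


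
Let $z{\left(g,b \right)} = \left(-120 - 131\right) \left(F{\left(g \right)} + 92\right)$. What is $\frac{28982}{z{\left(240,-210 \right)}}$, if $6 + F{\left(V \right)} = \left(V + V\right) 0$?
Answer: $- \frac{337}{251} \approx -1.3426$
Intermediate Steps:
$F{\left(V \right)} = -6$ ($F{\left(V \right)} = -6 + \left(V + V\right) 0 = -6 + 2 V 0 = -6 + 0 = -6$)
$z{\left(g,b \right)} = -21586$ ($z{\left(g,b \right)} = \left(-120 - 131\right) \left(-6 + 92\right) = \left(-251\right) 86 = -21586$)
$\frac{28982}{z{\left(240,-210 \right)}} = \frac{28982}{-21586} = 28982 \left(- \frac{1}{21586}\right) = - \frac{337}{251}$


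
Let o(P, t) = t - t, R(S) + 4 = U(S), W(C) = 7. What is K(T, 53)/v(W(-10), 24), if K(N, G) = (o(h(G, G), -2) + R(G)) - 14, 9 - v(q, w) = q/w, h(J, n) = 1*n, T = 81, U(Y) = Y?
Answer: 840/209 ≈ 4.0191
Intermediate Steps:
R(S) = -4 + S
h(J, n) = n
o(P, t) = 0
v(q, w) = 9 - q/w
K(N, G) = -18 + G (K(N, G) = (0 + (-4 + G)) - 14 = (-4 + G) - 14 = -18 + G)
K(T, 53)/v(W(-10), 24) = (-18 + 53)/(9 - 1*7/24) = 35/(9 - 1*7*1/24) = 35/(9 - 7/24) = 35/(209/24) = 35*(24/209) = 840/209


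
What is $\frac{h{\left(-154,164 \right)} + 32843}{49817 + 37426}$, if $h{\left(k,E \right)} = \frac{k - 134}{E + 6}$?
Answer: $\frac{2791511}{7415655} \approx 0.37643$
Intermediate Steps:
$h{\left(k,E \right)} = \frac{-134 + k}{6 + E}$
$\frac{h{\left(-154,164 \right)} + 32843}{49817 + 37426} = \frac{\frac{-134 - 154}{6 + 164} + 32843}{49817 + 37426} = \frac{\frac{1}{170} \left(-288\right) + 32843}{87243} = \left(\frac{1}{170} \left(-288\right) + 32843\right) \frac{1}{87243} = \left(- \frac{144}{85} + 32843\right) \frac{1}{87243} = \frac{2791511}{85} \cdot \frac{1}{87243} = \frac{2791511}{7415655}$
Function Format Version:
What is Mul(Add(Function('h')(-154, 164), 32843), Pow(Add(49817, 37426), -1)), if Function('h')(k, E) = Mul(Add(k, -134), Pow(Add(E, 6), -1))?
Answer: Rational(2791511, 7415655) ≈ 0.37643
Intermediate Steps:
Function('h')(k, E) = Mul(Pow(Add(6, E), -1), Add(-134, k)) (Function('h')(k, E) = Mul(Add(-134, k), Pow(Add(6, E), -1)) = Mul(Pow(Add(6, E), -1), Add(-134, k)))
Mul(Add(Function('h')(-154, 164), 32843), Pow(Add(49817, 37426), -1)) = Mul(Add(Mul(Pow(Add(6, 164), -1), Add(-134, -154)), 32843), Pow(Add(49817, 37426), -1)) = Mul(Add(Mul(Pow(170, -1), -288), 32843), Pow(87243, -1)) = Mul(Add(Mul(Rational(1, 170), -288), 32843), Rational(1, 87243)) = Mul(Add(Rational(-144, 85), 32843), Rational(1, 87243)) = Mul(Rational(2791511, 85), Rational(1, 87243)) = Rational(2791511, 7415655)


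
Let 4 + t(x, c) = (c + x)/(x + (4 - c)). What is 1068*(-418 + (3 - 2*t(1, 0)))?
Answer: -2175516/5 ≈ -4.3510e+5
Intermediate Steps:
t(x, c) = -4 + (c + x)/(4 + x - c) (t(x, c) = -4 + (c + x)/(x + (4 - c)) = -4 + (c + x)/(4 + x - c))
1068*(-418 + (3 - 2*t(1, 0))) = 1068*(-418 + (3 - 2*(-16 - 3*1 + 5*0)/(4 + 1 - 1*0))) = 1068*(-418 + (3 - 2*(-16 - 3 + 0)/(4 + 1 + 0))) = 1068*(-418 + (3 - 2*(-19)/5)) = 1068*(-418 + (3 - 2*(-19/5))) = 1068*(-418 + (3 + 38/5)) = 1068*(-418 + 53/5) = 1068*(-2037/5) = -2175516/5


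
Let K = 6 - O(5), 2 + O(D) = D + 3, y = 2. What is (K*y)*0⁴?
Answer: 0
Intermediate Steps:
O(D) = 1 + D (O(D) = -2 + (D + 3) = -2 + (3 + D) = 1 + D)
K = 0 (K = 6 - (1 + 5) = 6 - 1*6 = 6 - 6 = 0)
(K*y)*0⁴ = (0*2)*0⁴ = 0*0 = 0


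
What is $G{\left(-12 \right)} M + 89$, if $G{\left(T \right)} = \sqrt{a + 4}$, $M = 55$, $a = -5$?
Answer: $89 + 55 i \approx 89.0 + 55.0 i$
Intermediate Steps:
$G{\left(T \right)} = i$ ($G{\left(T \right)} = \sqrt{-5 + 4} = \sqrt{-1} = i$)
$G{\left(-12 \right)} M + 89 = i 55 + 89 = 55 i + 89 = 89 + 55 i$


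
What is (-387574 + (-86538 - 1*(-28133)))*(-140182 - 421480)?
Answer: 250489457098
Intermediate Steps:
(-387574 + (-86538 - 1*(-28133)))*(-140182 - 421480) = (-387574 + (-86538 + 28133))*(-561662) = (-387574 - 58405)*(-561662) = -445979*(-561662) = 250489457098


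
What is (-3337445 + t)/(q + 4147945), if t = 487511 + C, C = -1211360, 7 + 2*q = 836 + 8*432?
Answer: -8122588/8300175 ≈ -0.97860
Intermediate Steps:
q = 4285/2 (q = -7/2 + (836 + 8*432)/2 = -7/2 + (836 + 3456)/2 = -7/2 + (½)*4292 = -7/2 + 2146 = 4285/2 ≈ 2142.5)
t = -723849 (t = 487511 - 1211360 = -723849)
(-3337445 + t)/(q + 4147945) = (-3337445 - 723849)/(4285/2 + 4147945) = -4061294/8300175/2 = -4061294*2/8300175 = -8122588/8300175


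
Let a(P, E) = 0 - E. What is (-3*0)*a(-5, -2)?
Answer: 0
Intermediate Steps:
a(P, E) = -E
(-3*0)*a(-5, -2) = (-3*0)*(-1*(-2)) = 0*2 = 0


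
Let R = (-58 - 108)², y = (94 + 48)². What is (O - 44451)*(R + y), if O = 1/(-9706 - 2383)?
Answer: -25643207640800/12089 ≈ -2.1212e+9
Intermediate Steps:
y = 20164 (y = 142² = 20164)
O = -1/12089 (O = 1/(-12089) = -1/12089 ≈ -8.2720e-5)
R = 27556 (R = (-166)² = 27556)
(O - 44451)*(R + y) = (-1/12089 - 44451)*(27556 + 20164) = -537368140/12089*47720 = -25643207640800/12089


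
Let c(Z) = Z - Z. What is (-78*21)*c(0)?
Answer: 0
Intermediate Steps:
c(Z) = 0
(-78*21)*c(0) = -78*21*0 = -1638*0 = 0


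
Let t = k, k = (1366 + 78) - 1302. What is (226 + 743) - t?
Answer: 827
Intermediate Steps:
k = 142 (k = 1444 - 1302 = 142)
t = 142
(226 + 743) - t = (226 + 743) - 1*142 = 969 - 142 = 827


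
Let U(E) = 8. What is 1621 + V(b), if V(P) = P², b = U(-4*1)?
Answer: 1685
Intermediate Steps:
b = 8
1621 + V(b) = 1621 + 8² = 1621 + 64 = 1685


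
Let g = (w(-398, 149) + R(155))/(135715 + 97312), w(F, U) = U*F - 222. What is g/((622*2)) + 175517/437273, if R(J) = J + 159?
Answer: 820225126043/2044502269702 ≈ 0.40119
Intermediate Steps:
R(J) = 159 + J
w(F, U) = -222 + F*U (w(F, U) = F*U - 222 = -222 + F*U)
g = -1910/7517 (g = ((-222 - 398*149) + (159 + 155))/(135715 + 97312) = ((-222 - 59302) + 314)/233027 = (-59524 + 314)*(1/233027) = -59210*1/233027 = -1910/7517 ≈ -0.25409)
g/((622*2)) + 175517/437273 = -1910/(7517*(622*2)) + 175517/437273 = -1910/7517/1244 + 175517*(1/437273) = -1910/7517*1/1244 + 175517/437273 = -955/4675574 + 175517/437273 = 820225126043/2044502269702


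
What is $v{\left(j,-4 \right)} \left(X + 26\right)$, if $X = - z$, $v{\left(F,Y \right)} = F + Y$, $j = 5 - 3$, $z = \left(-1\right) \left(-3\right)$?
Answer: $-46$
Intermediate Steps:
$z = 3$
$j = 2$
$X = -3$ ($X = \left(-1\right) 3 = -3$)
$v{\left(j,-4 \right)} \left(X + 26\right) = \left(2 - 4\right) \left(-3 + 26\right) = \left(-2\right) 23 = -46$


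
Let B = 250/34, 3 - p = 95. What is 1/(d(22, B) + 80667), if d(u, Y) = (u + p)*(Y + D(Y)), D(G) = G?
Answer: 17/1353839 ≈ 1.2557e-5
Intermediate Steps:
p = -92 (p = 3 - 1*95 = 3 - 95 = -92)
B = 125/17 (B = 250*(1/34) = 125/17 ≈ 7.3529)
d(u, Y) = 2*Y*(-92 + u) (d(u, Y) = (u - 92)*(Y + Y) = (-92 + u)*(2*Y) = 2*Y*(-92 + u))
1/(d(22, B) + 80667) = 1/(2*(125/17)*(-92 + 22) + 80667) = 1/(2*(125/17)*(-70) + 80667) = 1/(-17500/17 + 80667) = 1/(1353839/17) = 17/1353839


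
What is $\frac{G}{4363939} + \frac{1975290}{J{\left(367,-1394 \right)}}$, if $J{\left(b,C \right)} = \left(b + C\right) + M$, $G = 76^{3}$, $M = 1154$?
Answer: $\frac{453689516698}{29169487} \approx 15554.0$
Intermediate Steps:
$G = 438976$
$J{\left(b,C \right)} = 1154 + C + b$ ($J{\left(b,C \right)} = \left(b + C\right) + 1154 = \left(C + b\right) + 1154 = 1154 + C + b$)
$\frac{G}{4363939} + \frac{1975290}{J{\left(367,-1394 \right)}} = \frac{438976}{4363939} + \frac{1975290}{1154 - 1394 + 367} = 438976 \cdot \frac{1}{4363939} + \frac{1975290}{127} = \frac{23104}{229681} + 1975290 \cdot \frac{1}{127} = \frac{23104}{229681} + \frac{1975290}{127} = \frac{453689516698}{29169487}$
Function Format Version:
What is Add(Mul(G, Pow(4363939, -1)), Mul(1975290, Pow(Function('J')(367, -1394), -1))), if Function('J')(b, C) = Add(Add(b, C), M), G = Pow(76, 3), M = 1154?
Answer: Rational(453689516698, 29169487) ≈ 15554.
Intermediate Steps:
G = 438976
Function('J')(b, C) = Add(1154, C, b) (Function('J')(b, C) = Add(Add(b, C), 1154) = Add(Add(C, b), 1154) = Add(1154, C, b))
Add(Mul(G, Pow(4363939, -1)), Mul(1975290, Pow(Function('J')(367, -1394), -1))) = Add(Mul(438976, Pow(4363939, -1)), Mul(1975290, Pow(Add(1154, -1394, 367), -1))) = Add(Mul(438976, Rational(1, 4363939)), Mul(1975290, Pow(127, -1))) = Add(Rational(23104, 229681), Mul(1975290, Rational(1, 127))) = Add(Rational(23104, 229681), Rational(1975290, 127)) = Rational(453689516698, 29169487)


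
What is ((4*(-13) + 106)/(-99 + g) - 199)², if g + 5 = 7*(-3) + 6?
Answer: 563350225/14161 ≈ 39782.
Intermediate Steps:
g = -20 (g = -5 + (7*(-3) + 6) = -5 + (-21 + 6) = -5 - 15 = -20)
((4*(-13) + 106)/(-99 + g) - 199)² = ((4*(-13) + 106)/(-99 - 20) - 199)² = ((-52 + 106)/(-119) - 199)² = (54*(-1/119) - 199)² = (-54/119 - 199)² = (-23735/119)² = 563350225/14161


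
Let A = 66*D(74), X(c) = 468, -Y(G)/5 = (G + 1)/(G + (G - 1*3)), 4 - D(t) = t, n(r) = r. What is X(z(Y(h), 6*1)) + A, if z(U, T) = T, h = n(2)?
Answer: -4152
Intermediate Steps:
D(t) = 4 - t
h = 2
Y(G) = -5*(1 + G)/(-3 + 2*G) (Y(G) = -5*(G + 1)/(G + (G - 1*3)) = -5*(1 + G)/(G + (G - 3)) = -5*(1 + G)/(G + (-3 + G)) = -5*(1 + G)/(-3 + 2*G))
A = -4620 (A = 66*(4 - 1*74) = 66*(4 - 74) = 66*(-70) = -4620)
X(z(Y(h), 6*1)) + A = 468 - 4620 = -4152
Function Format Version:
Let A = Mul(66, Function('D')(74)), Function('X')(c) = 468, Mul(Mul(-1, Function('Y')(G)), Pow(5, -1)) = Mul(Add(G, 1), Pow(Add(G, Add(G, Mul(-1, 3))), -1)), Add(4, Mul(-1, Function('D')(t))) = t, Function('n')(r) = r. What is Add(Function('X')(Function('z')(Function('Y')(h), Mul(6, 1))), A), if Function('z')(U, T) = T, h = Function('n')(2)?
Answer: -4152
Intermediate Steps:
Function('D')(t) = Add(4, Mul(-1, t))
h = 2
Function('Y')(G) = Mul(-5, Pow(Add(-3, Mul(2, G)), -1), Add(1, G)) (Function('Y')(G) = Mul(-5, Mul(Add(G, 1), Pow(Add(G, Add(G, Mul(-1, 3))), -1))) = Mul(-5, Mul(Add(1, G), Pow(Add(G, Add(G, -3)), -1))) = Mul(-5, Mul(Add(1, G), Pow(Add(G, Add(-3, G)), -1))) = Mul(-5, Mul(Add(1, G), Pow(Add(-3, Mul(2, G)), -1))) = Mul(-5, Mul(Pow(Add(-3, Mul(2, G)), -1), Add(1, G))) = Mul(-5, Pow(Add(-3, Mul(2, G)), -1), Add(1, G)))
A = -4620 (A = Mul(66, Add(4, Mul(-1, 74))) = Mul(66, Add(4, -74)) = Mul(66, -70) = -4620)
Add(Function('X')(Function('z')(Function('Y')(h), Mul(6, 1))), A) = Add(468, -4620) = -4152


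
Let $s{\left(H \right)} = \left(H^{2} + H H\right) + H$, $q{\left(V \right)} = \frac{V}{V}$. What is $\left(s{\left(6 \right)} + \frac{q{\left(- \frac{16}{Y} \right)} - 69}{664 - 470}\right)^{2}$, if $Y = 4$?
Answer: $\frac{56731024}{9409} \approx 6029.4$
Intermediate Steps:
$q{\left(V \right)} = 1$
$s{\left(H \right)} = H + 2 H^{2}$ ($s{\left(H \right)} = \left(H^{2} + H^{2}\right) + H = 2 H^{2} + H = H + 2 H^{2}$)
$\left(s{\left(6 \right)} + \frac{q{\left(- \frac{16}{Y} \right)} - 69}{664 - 470}\right)^{2} = \left(6 \left(1 + 2 \cdot 6\right) + \frac{1 - 69}{664 - 470}\right)^{2} = \left(6 \left(1 + 12\right) - \frac{68}{194}\right)^{2} = \left(6 \cdot 13 - \frac{34}{97}\right)^{2} = \left(78 - \frac{34}{97}\right)^{2} = \left(\frac{7532}{97}\right)^{2} = \frac{56731024}{9409}$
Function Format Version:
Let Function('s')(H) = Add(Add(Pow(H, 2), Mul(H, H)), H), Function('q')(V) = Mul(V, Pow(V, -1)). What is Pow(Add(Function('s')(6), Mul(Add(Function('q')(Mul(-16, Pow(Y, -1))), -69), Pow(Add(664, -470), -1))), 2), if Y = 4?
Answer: Rational(56731024, 9409) ≈ 6029.4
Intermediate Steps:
Function('q')(V) = 1
Function('s')(H) = Add(H, Mul(2, Pow(H, 2))) (Function('s')(H) = Add(Add(Pow(H, 2), Pow(H, 2)), H) = Add(Mul(2, Pow(H, 2)), H) = Add(H, Mul(2, Pow(H, 2))))
Pow(Add(Function('s')(6), Mul(Add(Function('q')(Mul(-16, Pow(Y, -1))), -69), Pow(Add(664, -470), -1))), 2) = Pow(Add(Mul(6, Add(1, Mul(2, 6))), Mul(Add(1, -69), Pow(Add(664, -470), -1))), 2) = Pow(Add(Mul(6, Add(1, 12)), Mul(-68, Pow(194, -1))), 2) = Pow(Add(Mul(6, 13), Mul(-68, Rational(1, 194))), 2) = Pow(Add(78, Rational(-34, 97)), 2) = Pow(Rational(7532, 97), 2) = Rational(56731024, 9409)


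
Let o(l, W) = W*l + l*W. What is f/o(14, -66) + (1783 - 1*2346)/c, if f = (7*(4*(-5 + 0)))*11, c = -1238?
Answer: 2392/1857 ≈ 1.2881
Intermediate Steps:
o(l, W) = 2*W*l (o(l, W) = W*l + W*l = 2*W*l)
f = -1540 (f = (7*(4*(-5)))*11 = (7*(-20))*11 = -140*11 = -1540)
f/o(14, -66) + (1783 - 1*2346)/c = -1540/(2*(-66)*14) + (1783 - 1*2346)/(-1238) = -1540/(-1848) + (1783 - 2346)*(-1/1238) = -1540*(-1/1848) - 563*(-1/1238) = ⅚ + 563/1238 = 2392/1857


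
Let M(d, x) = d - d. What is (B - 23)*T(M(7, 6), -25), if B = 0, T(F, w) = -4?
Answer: 92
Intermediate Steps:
M(d, x) = 0
(B - 23)*T(M(7, 6), -25) = (0 - 23)*(-4) = -23*(-4) = 92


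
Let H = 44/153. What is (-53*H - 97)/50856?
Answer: -1321/598536 ≈ -0.0022071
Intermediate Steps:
H = 44/153 (H = 44*(1/153) = 44/153 ≈ 0.28758)
(-53*H - 97)/50856 = (-53*44/153 - 97)/50856 = (-2332/153 - 97)*(1/50856) = -17173/153*1/50856 = -1321/598536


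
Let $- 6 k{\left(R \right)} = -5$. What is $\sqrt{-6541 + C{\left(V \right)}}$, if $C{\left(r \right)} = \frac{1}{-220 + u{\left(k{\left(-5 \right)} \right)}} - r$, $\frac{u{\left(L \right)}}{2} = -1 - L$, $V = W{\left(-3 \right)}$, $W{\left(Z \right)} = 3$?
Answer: $\frac{i \sqrt{2946379117}}{671} \approx 80.895 i$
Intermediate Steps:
$V = 3$
$k{\left(R \right)} = \frac{5}{6}$ ($k{\left(R \right)} = \left(- \frac{1}{6}\right) \left(-5\right) = \frac{5}{6}$)
$u{\left(L \right)} = -2 - 2 L$ ($u{\left(L \right)} = 2 \left(-1 - L\right) = -2 - 2 L$)
$C{\left(r \right)} = - \frac{3}{671} - r$ ($C{\left(r \right)} = \frac{1}{-220 - \frac{11}{3}} - r = \frac{1}{- \frac{671}{3}} - r = - \frac{3}{671} - r$)
$\sqrt{-6541 + C{\left(V \right)}} = \sqrt{-6541 - \frac{2016}{671}} = \sqrt{- \frac{4391027}{671}} = \frac{i \sqrt{2946379117}}{671}$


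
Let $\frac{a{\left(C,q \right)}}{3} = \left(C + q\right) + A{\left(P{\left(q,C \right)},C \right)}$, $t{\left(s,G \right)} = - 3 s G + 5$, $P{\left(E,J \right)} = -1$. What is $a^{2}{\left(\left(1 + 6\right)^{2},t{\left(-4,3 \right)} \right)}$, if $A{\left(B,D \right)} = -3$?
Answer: $68121$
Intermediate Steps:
$t{\left(s,G \right)} = 5 - 3 G s$ ($t{\left(s,G \right)} = - 3 G s + 5 = 5 - 3 G s$)
$a{\left(C,q \right)} = -9 + 3 C + 3 q$ ($a{\left(C,q \right)} = 3 \left(\left(C + q\right) - 3\right) = 3 \left(-3 + C + q\right) = -9 + 3 C + 3 q$)
$a^{2}{\left(\left(1 + 6\right)^{2},t{\left(-4,3 \right)} \right)} = \left(-9 + 3 \left(1 + 6\right)^{2} + 3 \left(5 - 9 \left(-4\right)\right)\right)^{2} = \left(-9 + 3 \cdot 7^{2} + 3 \left(5 + 36\right)\right)^{2} = \left(-9 + 3 \cdot 49 + 3 \cdot 41\right)^{2} = \left(-9 + 147 + 123\right)^{2} = 261^{2} = 68121$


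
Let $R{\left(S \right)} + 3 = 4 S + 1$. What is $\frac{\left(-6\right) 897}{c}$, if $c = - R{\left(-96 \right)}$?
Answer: $- \frac{2691}{193} \approx -13.943$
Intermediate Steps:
$R{\left(S \right)} = -2 + 4 S$ ($R{\left(S \right)} = -3 + \left(4 S + 1\right) = -3 + \left(1 + 4 S\right) = -2 + 4 S$)
$c = 386$ ($c = - (-2 + 4 \left(-96\right)) = - (-2 - 384) = \left(-1\right) \left(-386\right) = 386$)
$\frac{\left(-6\right) 897}{c} = \frac{\left(-6\right) 897}{386} = \left(-5382\right) \frac{1}{386} = - \frac{2691}{193}$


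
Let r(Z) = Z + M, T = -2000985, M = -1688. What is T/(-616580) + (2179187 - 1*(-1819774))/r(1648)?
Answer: -123279966699/1233160 ≈ -99971.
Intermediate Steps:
r(Z) = -1688 + Z (r(Z) = Z - 1688 = -1688 + Z)
T/(-616580) + (2179187 - 1*(-1819774))/r(1648) = -2000985/(-616580) + (2179187 - 1*(-1819774))/(-1688 + 1648) = -2000985*(-1/616580) + (2179187 + 1819774)/(-40) = 400197/123316 + 3998961*(-1/40) = 400197/123316 - 3998961/40 = -123279966699/1233160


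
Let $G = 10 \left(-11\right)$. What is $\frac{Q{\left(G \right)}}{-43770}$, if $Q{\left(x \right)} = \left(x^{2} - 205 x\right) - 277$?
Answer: $- \frac{34373}{43770} \approx -0.78531$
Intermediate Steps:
$G = -110$
$Q{\left(x \right)} = -277 + x^{2} - 205 x$
$\frac{Q{\left(G \right)}}{-43770} = \frac{-277 + \left(-110\right)^{2} - -22550}{-43770} = \left(-277 + 12100 + 22550\right) \left(- \frac{1}{43770}\right) = 34373 \left(- \frac{1}{43770}\right) = - \frac{34373}{43770}$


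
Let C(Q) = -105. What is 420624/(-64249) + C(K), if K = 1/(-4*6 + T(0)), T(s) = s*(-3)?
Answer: -7166769/64249 ≈ -111.55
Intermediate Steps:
T(s) = -3*s
K = -1/24 (K = 1/(-4*6 - 3*0) = 1/(-24 + 0) = 1/(-24) = -1/24 ≈ -0.041667)
420624/(-64249) + C(K) = 420624/(-64249) - 105 = 420624*(-1/64249) - 105 = -420624/64249 - 105 = -7166769/64249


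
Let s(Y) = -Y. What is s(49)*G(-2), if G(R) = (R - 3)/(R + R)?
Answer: -245/4 ≈ -61.250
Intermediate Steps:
G(R) = (-3 + R)/(2*R) (G(R) = (-3 + R)/((2*R)) = (-3 + R)*(1/(2*R)) = (-3 + R)/(2*R))
s(49)*G(-2) = (-1*49)*((½)*(-3 - 2)/(-2)) = -49*(-1)*(-5)/(2*2) = -49*5/4 = -245/4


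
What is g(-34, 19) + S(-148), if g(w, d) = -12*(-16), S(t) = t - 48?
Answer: -4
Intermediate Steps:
S(t) = -48 + t
g(w, d) = 192
g(-34, 19) + S(-148) = 192 + (-48 - 148) = 192 - 196 = -4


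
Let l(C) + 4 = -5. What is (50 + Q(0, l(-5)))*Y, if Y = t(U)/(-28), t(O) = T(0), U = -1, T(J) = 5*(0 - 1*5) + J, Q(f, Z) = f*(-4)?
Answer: 625/14 ≈ 44.643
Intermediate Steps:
l(C) = -9 (l(C) = -4 - 5 = -9)
Q(f, Z) = -4*f
T(J) = -25 + J (T(J) = 5*(0 - 5) + J = 5*(-5) + J = -25 + J)
t(O) = -25 (t(O) = -25 + 0 = -25)
Y = 25/28 (Y = -25/(-28) = -25*(-1/28) = 25/28 ≈ 0.89286)
(50 + Q(0, l(-5)))*Y = (50 - 4*0)*(25/28) = (50 + 0)*(25/28) = 50*(25/28) = 625/14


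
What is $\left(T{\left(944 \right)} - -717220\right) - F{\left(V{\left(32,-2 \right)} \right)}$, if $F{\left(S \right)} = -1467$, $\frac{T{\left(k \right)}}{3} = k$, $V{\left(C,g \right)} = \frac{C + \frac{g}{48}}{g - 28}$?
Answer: $721519$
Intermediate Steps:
$V{\left(C,g \right)} = \frac{C + \frac{g}{48}}{-28 + g}$ ($V{\left(C,g \right)} = \frac{C + g \frac{1}{48}}{-28 + g} = \frac{C + \frac{g}{48}}{-28 + g}$)
$T{\left(k \right)} = 3 k$
$\left(T{\left(944 \right)} - -717220\right) - F{\left(V{\left(32,-2 \right)} \right)} = \left(3 \cdot 944 - -717220\right) - -1467 = \left(2832 + 717220\right) + 1467 = 720052 + 1467 = 721519$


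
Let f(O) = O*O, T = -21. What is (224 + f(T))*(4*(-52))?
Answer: -138320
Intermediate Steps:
f(O) = O**2
(224 + f(T))*(4*(-52)) = (224 + (-21)**2)*(4*(-52)) = (224 + 441)*(-208) = 665*(-208) = -138320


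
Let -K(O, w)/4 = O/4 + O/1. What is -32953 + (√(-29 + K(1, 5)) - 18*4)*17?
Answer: -34177 + 17*I*√34 ≈ -34177.0 + 99.126*I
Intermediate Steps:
K(O, w) = -5*O (K(O, w) = -4*(O/4 + O/1) = -4*(O*(¼) + O*1) = -4*(O/4 + O) = -5*O)
-32953 + (√(-29 + K(1, 5)) - 18*4)*17 = -32953 + (√(-29 - 5*1) - 18*4)*17 = -32953 + (√(-29 - 5) - 72)*17 = -32953 + (√(-34) - 72)*17 = -32953 + (I*√34 - 72)*17 = -32953 + (-72 + I*√34)*17 = -32953 + (-1224 + 17*I*√34) = -34177 + 17*I*√34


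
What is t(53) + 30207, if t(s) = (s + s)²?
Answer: 41443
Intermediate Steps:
t(s) = 4*s² (t(s) = (2*s)² = 4*s²)
t(53) + 30207 = 4*53² + 30207 = 4*2809 + 30207 = 11236 + 30207 = 41443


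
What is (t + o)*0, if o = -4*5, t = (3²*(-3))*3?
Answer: 0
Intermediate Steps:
t = -81 (t = (9*(-3))*3 = -27*3 = -81)
o = -20
(t + o)*0 = (-81 - 20)*0 = -101*0 = 0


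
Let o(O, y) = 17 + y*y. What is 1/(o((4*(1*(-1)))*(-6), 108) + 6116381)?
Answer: 1/6128062 ≈ 1.6318e-7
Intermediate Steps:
o(O, y) = 17 + y²
1/(o((4*(1*(-1)))*(-6), 108) + 6116381) = 1/((17 + 108²) + 6116381) = 1/((17 + 11664) + 6116381) = 1/(11681 + 6116381) = 1/6128062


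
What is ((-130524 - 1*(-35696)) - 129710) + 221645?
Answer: -2893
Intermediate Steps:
((-130524 - 1*(-35696)) - 129710) + 221645 = ((-130524 + 35696) - 129710) + 221645 = (-94828 - 129710) + 221645 = -224538 + 221645 = -2893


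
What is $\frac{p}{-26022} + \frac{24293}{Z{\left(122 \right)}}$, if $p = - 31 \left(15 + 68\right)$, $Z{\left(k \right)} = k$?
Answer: $\frac{158116588}{793671} \approx 199.22$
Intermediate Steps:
$p = -2573$ ($p = \left(-31\right) 83 = -2573$)
$\frac{p}{-26022} + \frac{24293}{Z{\left(122 \right)}} = - \frac{2573}{-26022} + \frac{24293}{122} = \left(-2573\right) \left(- \frac{1}{26022}\right) + 24293 \cdot \frac{1}{122} = \frac{2573}{26022} + \frac{24293}{122} = \frac{158116588}{793671}$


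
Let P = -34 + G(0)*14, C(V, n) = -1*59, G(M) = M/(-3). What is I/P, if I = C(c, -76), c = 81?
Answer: 59/34 ≈ 1.7353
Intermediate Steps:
G(M) = -M/3 (G(M) = M*(-1/3) = -M/3)
C(V, n) = -59
I = -59
P = -34 (P = -34 - 1/3*0*14 = -34 + 0*14 = -34 + 0 = -34)
I/P = -59/(-34) = -59*(-1/34) = 59/34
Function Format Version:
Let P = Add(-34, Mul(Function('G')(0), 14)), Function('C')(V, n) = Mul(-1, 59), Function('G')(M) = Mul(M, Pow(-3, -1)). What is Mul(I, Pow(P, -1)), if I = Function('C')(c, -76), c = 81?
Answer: Rational(59, 34) ≈ 1.7353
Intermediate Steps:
Function('G')(M) = Mul(Rational(-1, 3), M) (Function('G')(M) = Mul(M, Rational(-1, 3)) = Mul(Rational(-1, 3), M))
Function('C')(V, n) = -59
I = -59
P = -34 (P = Add(-34, Mul(Mul(Rational(-1, 3), 0), 14)) = Add(-34, Mul(0, 14)) = Add(-34, 0) = -34)
Mul(I, Pow(P, -1)) = Mul(-59, Pow(-34, -1)) = Mul(-59, Rational(-1, 34)) = Rational(59, 34)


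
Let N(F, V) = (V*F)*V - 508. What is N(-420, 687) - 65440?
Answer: -198292928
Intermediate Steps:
N(F, V) = -508 + F*V**2 (N(F, V) = (F*V)*V - 508 = F*V**2 - 508 = -508 + F*V**2)
N(-420, 687) - 65440 = (-508 - 420*687**2) - 65440 = (-508 - 420*471969) - 65440 = (-508 - 198226980) - 65440 = -198227488 - 65440 = -198292928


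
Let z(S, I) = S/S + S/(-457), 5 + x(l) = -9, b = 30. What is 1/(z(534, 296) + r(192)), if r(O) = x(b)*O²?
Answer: -457/235855949 ≈ -1.9376e-6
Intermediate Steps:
x(l) = -14 (x(l) = -5 - 9 = -14)
z(S, I) = 1 - S/457 (z(S, I) = 1 + S*(-1/457) = 1 - S/457)
r(O) = -14*O²
1/(z(534, 296) + r(192)) = 1/((1 - 1/457*534) - 14*192²) = 1/((1 - 534/457) - 14*36864) = 1/(-77/457 - 516096) = 1/(-235855949/457) = -457/235855949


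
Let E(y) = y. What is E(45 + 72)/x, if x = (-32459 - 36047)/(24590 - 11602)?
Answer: -759798/34253 ≈ -22.182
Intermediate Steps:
x = -34253/6494 (x = -68506/12988 = -68506*1/12988 = -34253/6494 ≈ -5.2746)
E(45 + 72)/x = (45 + 72)/(-34253/6494) = 117*(-6494/34253) = -759798/34253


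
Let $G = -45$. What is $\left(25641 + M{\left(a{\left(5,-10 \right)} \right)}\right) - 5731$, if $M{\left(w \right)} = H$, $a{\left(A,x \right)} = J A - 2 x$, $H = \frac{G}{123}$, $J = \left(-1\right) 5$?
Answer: $\frac{816295}{41} \approx 19910.0$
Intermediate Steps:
$J = -5$
$H = - \frac{15}{41}$ ($H = - \frac{45}{123} = \left(-45\right) \frac{1}{123} = - \frac{15}{41} \approx -0.36585$)
$a{\left(A,x \right)} = - 5 A - 2 x$
$M{\left(w \right)} = - \frac{15}{41}$
$\left(25641 + M{\left(a{\left(5,-10 \right)} \right)}\right) - 5731 = \left(25641 - \frac{15}{41}\right) - 5731 = \frac{1051266}{41} - 5731 = \frac{816295}{41}$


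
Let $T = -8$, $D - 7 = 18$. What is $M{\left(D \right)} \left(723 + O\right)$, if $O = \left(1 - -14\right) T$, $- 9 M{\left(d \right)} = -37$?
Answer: $2479$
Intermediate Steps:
$D = 25$ ($D = 7 + 18 = 25$)
$M{\left(d \right)} = \frac{37}{9}$ ($M{\left(d \right)} = \left(- \frac{1}{9}\right) \left(-37\right) = \frac{37}{9}$)
$O = -120$ ($O = \left(1 - -14\right) \left(-8\right) = \left(1 + 14\right) \left(-8\right) = 15 \left(-8\right) = -120$)
$M{\left(D \right)} \left(723 + O\right) = \frac{37 \left(723 - 120\right)}{9} = \frac{37}{9} \cdot 603 = 2479$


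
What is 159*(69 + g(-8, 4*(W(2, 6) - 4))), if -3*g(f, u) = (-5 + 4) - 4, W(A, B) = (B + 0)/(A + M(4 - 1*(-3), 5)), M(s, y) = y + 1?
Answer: 11236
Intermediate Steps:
M(s, y) = 1 + y
W(A, B) = B/(6 + A) (W(A, B) = (B + 0)/(A + (1 + 5)) = B/(A + 6) = B/(6 + A))
g(f, u) = 5/3 (g(f, u) = -((-5 + 4) - 4)/3 = -(-1 - 4)/3 = -⅓*(-5) = 5/3)
159*(69 + g(-8, 4*(W(2, 6) - 4))) = 159*(69 + 5/3) = 159*(212/3) = 11236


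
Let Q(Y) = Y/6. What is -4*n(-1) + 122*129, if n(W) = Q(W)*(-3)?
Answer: 15736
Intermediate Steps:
Q(Y) = Y/6 (Q(Y) = Y*(⅙) = Y/6)
n(W) = -W/2 (n(W) = (W/6)*(-3) = -W/2)
-4*n(-1) + 122*129 = -(-2)*(-1) + 122*129 = -4*½ + 15738 = -2 + 15738 = 15736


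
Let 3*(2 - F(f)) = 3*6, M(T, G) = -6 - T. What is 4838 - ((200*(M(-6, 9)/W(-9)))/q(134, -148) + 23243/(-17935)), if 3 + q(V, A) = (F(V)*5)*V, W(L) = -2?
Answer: 86792773/17935 ≈ 4839.3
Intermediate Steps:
F(f) = -4 (F(f) = 2 - 6 = -4)
q(V, A) = -3 - 20*V (q(V, A) = -3 + (-4*5)*V = -3 - 20*V)
4838 - ((200*(M(-6, 9)/W(-9)))/q(134, -148) + 23243/(-17935)) = 4838 - ((200*((-6 - 1*(-6))/(-2)))/(-3 - 20*134) + 23243/(-17935)) = 4838 - ((200*((-6 + 6)*(-½)))/(-3 - 2680) + 23243*(-1/17935)) = 4838 - ((200*(0*(-½)))/(-2683) - 23243/17935) = 4838 - ((200*0)*(-1/2683) - 23243/17935) = 4838 - (0*(-1/2683) - 23243/17935) = 4838 - (0 - 23243/17935) = 4838 - 1*(-23243/17935) = 4838 + 23243/17935 = 86792773/17935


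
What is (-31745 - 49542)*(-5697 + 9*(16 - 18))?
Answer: 464555205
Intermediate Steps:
(-31745 - 49542)*(-5697 + 9*(16 - 18)) = -81287*(-5697 + 9*(-2)) = -81287*(-5697 - 18) = -81287*(-5715) = 464555205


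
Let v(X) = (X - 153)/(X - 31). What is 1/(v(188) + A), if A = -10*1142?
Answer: -157/1792905 ≈ -8.7567e-5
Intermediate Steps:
A = -11420
v(X) = (-153 + X)/(-31 + X)
1/(v(188) + A) = 1/((-153 + 188)/(-31 + 188) - 11420) = 1/(35/157 - 11420) = 1/(-1792905/157) = -157/1792905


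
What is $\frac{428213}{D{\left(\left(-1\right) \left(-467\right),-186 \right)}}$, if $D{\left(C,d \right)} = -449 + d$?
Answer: $- \frac{428213}{635} \approx -674.35$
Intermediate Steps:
$\frac{428213}{D{\left(\left(-1\right) \left(-467\right),-186 \right)}} = \frac{428213}{-449 - 186} = \frac{428213}{-635} = 428213 \left(- \frac{1}{635}\right) = - \frac{428213}{635}$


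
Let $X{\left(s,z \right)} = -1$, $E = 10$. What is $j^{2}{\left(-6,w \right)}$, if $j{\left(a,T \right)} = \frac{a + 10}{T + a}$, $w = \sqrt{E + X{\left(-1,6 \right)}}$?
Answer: $\frac{16}{9} \approx 1.7778$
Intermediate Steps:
$w = 3$ ($w = \sqrt{10 - 1} = \sqrt{9} = 3$)
$j{\left(a,T \right)} = \frac{10 + a}{T + a}$
$j^{2}{\left(-6,w \right)} = \left(\frac{10 - 6}{3 - 6}\right)^{2} = \left(\frac{1}{-3} \cdot 4\right)^{2} = \left(\left(- \frac{1}{3}\right) 4\right)^{2} = \left(- \frac{4}{3}\right)^{2} = \frac{16}{9}$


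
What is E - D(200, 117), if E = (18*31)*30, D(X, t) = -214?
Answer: 16954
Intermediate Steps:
E = 16740 (E = 558*30 = 16740)
E - D(200, 117) = 16740 - 1*(-214) = 16740 + 214 = 16954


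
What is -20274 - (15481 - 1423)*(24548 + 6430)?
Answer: -435508998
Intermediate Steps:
-20274 - (15481 - 1423)*(24548 + 6430) = -20274 - 14058*30978 = -20274 - 1*435488724 = -20274 - 435488724 = -435508998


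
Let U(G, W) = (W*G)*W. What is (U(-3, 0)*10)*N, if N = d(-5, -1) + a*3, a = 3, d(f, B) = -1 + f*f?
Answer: 0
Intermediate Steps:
d(f, B) = -1 + f²
U(G, W) = G*W² (U(G, W) = (G*W)*W = G*W²)
N = 33 (N = (-1 + (-5)²) + 3*3 = (-1 + 25) + 9 = 24 + 9 = 33)
(U(-3, 0)*10)*N = (-3*0²*10)*33 = (-3*0*10)*33 = (0*10)*33 = 0*33 = 0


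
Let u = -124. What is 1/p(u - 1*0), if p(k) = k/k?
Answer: 1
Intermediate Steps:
p(k) = 1
1/p(u - 1*0) = 1/1 = 1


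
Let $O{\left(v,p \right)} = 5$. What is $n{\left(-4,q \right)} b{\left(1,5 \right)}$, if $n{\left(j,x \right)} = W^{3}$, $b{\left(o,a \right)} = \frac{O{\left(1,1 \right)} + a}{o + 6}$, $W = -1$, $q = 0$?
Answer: $- \frac{10}{7} \approx -1.4286$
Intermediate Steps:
$b{\left(o,a \right)} = \frac{5 + a}{6 + o}$ ($b{\left(o,a \right)} = \frac{5 + a}{o + 6} = \frac{5 + a}{6 + o}$)
$n{\left(j,x \right)} = -1$ ($n{\left(j,x \right)} = \left(-1\right)^{3} = -1$)
$n{\left(-4,q \right)} b{\left(1,5 \right)} = - \frac{5 + 5}{6 + 1} = - \frac{10}{7}$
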